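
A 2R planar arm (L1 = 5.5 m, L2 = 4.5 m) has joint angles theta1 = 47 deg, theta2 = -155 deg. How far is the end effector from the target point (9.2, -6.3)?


End effector via forward kinematics:
x = L1*cos(t1) + L2*cos(t1+t2) = 2.3604
y = L1*sin(t1) + L2*sin(t1+t2) = -0.2573
Distance to target:
d = sqrt((9.2 - 2.3604)^2 + (-6.3 - -0.2573)^2)
= sqrt(46.7799 + 36.5141)
= 9.1266 m


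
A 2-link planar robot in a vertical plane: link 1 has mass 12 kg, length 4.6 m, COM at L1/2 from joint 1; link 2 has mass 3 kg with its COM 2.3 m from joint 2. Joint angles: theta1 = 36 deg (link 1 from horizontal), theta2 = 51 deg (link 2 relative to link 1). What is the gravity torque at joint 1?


Horizontal distance from joint 1 to link-1 COM:
  x_c1 = (L1/2)*cos(t1) = 2.3 * 0.809 = 1.8607 m
Horizontal distance from joint 1 to link-2 COM:
  x_c2 = L1*cos(t1) + Lc2*cos(t1+t2)
       = 4.6*0.809 + 2.3*0.0523 = 3.8419 m
tau1 = m1*g*x_c1 + m2*g*x_c2
     = 12*9.81*1.8607 + 3*9.81*3.8419
     = 219.0462 + 113.0657
     = 332.1119 Nm


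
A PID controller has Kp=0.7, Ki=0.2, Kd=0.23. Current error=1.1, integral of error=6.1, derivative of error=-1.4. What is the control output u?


u = Kp*e + Ki*int(e) + Kd*de/dt
= 0.7*1.1 + 0.2*6.1 + 0.23*(-1.4)
= 0.77 + 1.22 + -0.322
= 1.668


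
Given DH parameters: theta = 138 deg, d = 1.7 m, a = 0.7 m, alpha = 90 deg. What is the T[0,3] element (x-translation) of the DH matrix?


T[0,3] = a * cos(theta)
= 0.7 * cos(138 deg)
= 0.7 * -0.7431
= -0.5202


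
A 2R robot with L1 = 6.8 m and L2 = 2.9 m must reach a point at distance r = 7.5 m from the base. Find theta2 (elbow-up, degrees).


cos(theta2) = (r^2 - L1^2 - L2^2) / (2*L1*L2)
cos(theta2) = (56.25 - 46.24 - 8.41) / 39.44
cos(theta2) = 0.040568
theta2 = 87.675 degrees


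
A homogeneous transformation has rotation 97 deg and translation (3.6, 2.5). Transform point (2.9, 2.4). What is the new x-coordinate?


x' = cos(theta)*px - sin(theta)*py + tx
= -0.1219*2.9 - 0.9925*2.4 + 3.6
= 0.8645


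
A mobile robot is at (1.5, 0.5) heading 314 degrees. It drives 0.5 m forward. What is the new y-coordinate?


y_new = y0 + d*sin(theta)
= 0.5 + 0.5*sin(314)
= 0.5 + -0.3597
= 0.1403


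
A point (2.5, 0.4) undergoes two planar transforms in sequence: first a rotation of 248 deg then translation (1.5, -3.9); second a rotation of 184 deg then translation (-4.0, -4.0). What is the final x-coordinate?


After transform 1:
x1 = cos(248)*2.5 - sin(248)*0.4 + 1.5 = 0.9344
y1 = sin(248)*2.5 + cos(248)*0.4 + -3.9 = -6.3678
After transform 2:
x2 = cos(184)*0.9344 - sin(184)*-6.3678 + -4.0
= -5.3763


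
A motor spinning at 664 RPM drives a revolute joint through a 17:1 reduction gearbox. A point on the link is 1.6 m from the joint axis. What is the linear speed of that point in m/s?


omega_motor = 664 * 2*pi/60 = 69.5339 rad/s
omega_joint = omega_motor / 17 = 4.0902 rad/s
v = omega_joint * r = 4.0902 * 1.6
= 6.5444 m/s


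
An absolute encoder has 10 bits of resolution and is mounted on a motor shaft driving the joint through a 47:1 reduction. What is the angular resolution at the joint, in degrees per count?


counts = 2^10 = 1024
effective counts at joint = 1024 * 47 = 48128
resolution = 360 / 48128
= 0.0075 deg/count


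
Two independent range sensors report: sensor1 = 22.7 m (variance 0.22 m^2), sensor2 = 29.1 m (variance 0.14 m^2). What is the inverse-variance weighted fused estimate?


w1 = (1/var1) / (1/var1 + 1/var2)
   = 4.5455 / (4.5455 + 7.1429) = 0.3889
w2 = 1 - w1 = 0.6111
fused = w1*s1 + w2*s2 = 8.8278 + 17.7833
= 26.6111 m


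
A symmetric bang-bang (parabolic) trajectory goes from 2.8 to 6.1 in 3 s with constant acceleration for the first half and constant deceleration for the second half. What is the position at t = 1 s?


Symmetric rest-to-rest: each phase covers (pf-p0)/2 in time T/2. 0.5*a*(T/2)^2 = (pf-p0)/2 => a = 4*(pf-p0)/T^2
a = 4*(6.1-2.8)/3^2 = 1.4667
t = 1 is in the acceleration phase (t <= T/2).
p = p0 + 0.5*a*t^2 = 2.8 + 0.5*1.4667*1^2
= 3.5333


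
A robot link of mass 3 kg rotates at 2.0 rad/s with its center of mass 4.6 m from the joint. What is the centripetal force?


F = m * omega^2 * r
= 3 * 2.0^2 * 4.6
= 3 * 4.0 * 4.6
= 55.2 N


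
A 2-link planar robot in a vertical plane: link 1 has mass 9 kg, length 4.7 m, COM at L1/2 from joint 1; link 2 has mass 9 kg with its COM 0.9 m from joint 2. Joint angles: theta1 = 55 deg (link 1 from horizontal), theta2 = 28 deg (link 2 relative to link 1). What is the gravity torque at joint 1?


Horizontal distance from joint 1 to link-1 COM:
  x_c1 = (L1/2)*cos(t1) = 2.35 * 0.5736 = 1.3479 m
Horizontal distance from joint 1 to link-2 COM:
  x_c2 = L1*cos(t1) + Lc2*cos(t1+t2)
       = 4.7*0.5736 + 0.9*0.1219 = 2.8055 m
tau1 = m1*g*x_c1 + m2*g*x_c2
     = 9*9.81*1.3479 + 9*9.81*2.8055
     = 119.0065 + 247.6969
     = 366.7034 Nm


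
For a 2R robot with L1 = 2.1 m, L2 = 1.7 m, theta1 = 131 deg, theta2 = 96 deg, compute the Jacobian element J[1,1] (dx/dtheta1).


J[1,1] = -L1*sin(t1) - L2*sin(t1+t2)
= -2.1*sin(131) - 1.7*sin(227)
= -0.3416


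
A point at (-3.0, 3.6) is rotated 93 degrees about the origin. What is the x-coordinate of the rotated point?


x' = x*cos(theta) - y*sin(theta)
cos(93 deg) = -0.0523, sin(93 deg) = 0.9986
x' = -3.0 * -0.0523 - 3.6 * 0.9986
= 0.157 - 3.5951
= -3.4381


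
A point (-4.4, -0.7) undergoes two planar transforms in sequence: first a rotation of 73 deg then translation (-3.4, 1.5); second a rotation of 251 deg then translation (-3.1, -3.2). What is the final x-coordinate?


After transform 1:
x1 = cos(73)*-4.4 - sin(73)*-0.7 + -3.4 = -4.017
y1 = sin(73)*-4.4 + cos(73)*-0.7 + 1.5 = -2.9124
After transform 2:
x2 = cos(251)*-4.017 - sin(251)*-2.9124 + -3.1
= -4.5459


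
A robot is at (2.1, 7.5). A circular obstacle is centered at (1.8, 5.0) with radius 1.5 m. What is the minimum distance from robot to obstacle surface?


center_dist = sqrt((2.1-1.8)^2 + (7.5-5.0)^2)
= sqrt(0.09 + 6.25)
= 2.5179
min_dist = center_dist - radius = 2.5179 - 1.5 = 1.0179 m


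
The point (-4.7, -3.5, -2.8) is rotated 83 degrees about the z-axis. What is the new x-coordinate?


Rotation about z-axis: x' = x*cos(theta) - y*sin(theta)
= -4.7 * 0.1219 - -3.5 * 0.9925
= 2.9011


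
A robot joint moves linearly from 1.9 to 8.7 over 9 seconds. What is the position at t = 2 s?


s = t/T = 2/9 = 0.2222
p(t) = p0 + (pf-p0)*s
= 1.9 + (8.7 - 1.9) * 0.2222
= 3.4111


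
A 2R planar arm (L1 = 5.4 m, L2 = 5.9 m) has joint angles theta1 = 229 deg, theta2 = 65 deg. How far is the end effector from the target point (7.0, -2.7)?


End effector via forward kinematics:
x = L1*cos(t1) + L2*cos(t1+t2) = -1.143
y = L1*sin(t1) + L2*sin(t1+t2) = -9.4653
Distance to target:
d = sqrt((7.0 - -1.143)^2 + (-2.7 - -9.4653)^2)
= sqrt(66.308 + 45.77)
= 10.5867 m


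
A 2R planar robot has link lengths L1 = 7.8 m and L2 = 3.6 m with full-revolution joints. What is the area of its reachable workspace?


r_max = L1 + L2 = 11.4 m
r_min = |L1 - L2| = 4.2 m
Area = pi*(r_max^2 - r_min^2)
= pi*(129.96 - 17.64)
= pi * 112.32
= 352.8637 m^2


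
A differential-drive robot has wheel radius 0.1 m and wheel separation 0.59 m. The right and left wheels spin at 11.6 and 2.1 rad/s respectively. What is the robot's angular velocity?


vR = r*wR = 0.1*11.6 = 1.16 m/s
vL = r*wL = 0.1*2.1 = 0.21 m/s
v = (vR+vL)/2 = 0.685 m/s
omega = (vR-vL)/L = 1.6102 rad/s
angular velocity = 1.6102 rad/s


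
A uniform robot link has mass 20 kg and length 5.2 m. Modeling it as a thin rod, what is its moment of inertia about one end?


I = (1/3) * m * L^2
= (1/3) * 20 * 5.2^2
= 0.333333 * 20 * 27.04
= 180.2667 kg*m^2


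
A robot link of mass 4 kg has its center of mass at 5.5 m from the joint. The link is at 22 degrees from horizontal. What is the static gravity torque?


tau = m*g*L*cos(angle)
= 4 * 9.81 * 5.5 * cos(22 deg)
= 4 * 9.81 * 5.5 * 0.9272
= 200.1048 Nm


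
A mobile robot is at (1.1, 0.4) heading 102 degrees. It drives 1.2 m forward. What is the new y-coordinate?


y_new = y0 + d*sin(theta)
= 0.4 + 1.2*sin(102)
= 0.4 + 1.1738
= 1.5738


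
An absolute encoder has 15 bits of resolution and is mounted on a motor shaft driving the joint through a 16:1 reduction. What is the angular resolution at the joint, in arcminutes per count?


counts = 2^15 = 32768
effective counts at joint = 32768 * 16 = 524288
resolution = 360*60 / 524288
= 0.0412 arcmin/count


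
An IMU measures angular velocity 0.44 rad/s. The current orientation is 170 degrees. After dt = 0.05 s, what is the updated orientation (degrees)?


delta_theta = w * dt = 0.44 * 0.05 = 0.022 rad
= 1.2605 deg
theta_new = 170 + 1.2605 = 171.2605 deg


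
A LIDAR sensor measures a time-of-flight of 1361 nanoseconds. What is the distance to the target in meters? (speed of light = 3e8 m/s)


tof = 1361 ns = 1.361e-06 s
dist = c * tof / 2
= 3e8 * 1.361e-06 / 2
= 204.15 m


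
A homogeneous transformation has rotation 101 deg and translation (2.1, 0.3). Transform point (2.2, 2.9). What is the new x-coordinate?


x' = cos(theta)*px - sin(theta)*py + tx
= -0.1908*2.2 - 0.9816*2.9 + 2.1
= -1.1665


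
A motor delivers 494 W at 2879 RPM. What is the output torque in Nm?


omega = 2879 * 2*pi/60 = 301.4882 rad/s
tau = P / omega = 494 / 301.4882
= 1.6385 Nm


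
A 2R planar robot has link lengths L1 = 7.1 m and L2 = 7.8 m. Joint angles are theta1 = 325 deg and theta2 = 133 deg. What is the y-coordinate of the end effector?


Convert angles to radians: theta1 = 5.6723, theta2 = 2.3213
y = L1*sin(theta1) + L2*sin(theta1+theta2)
y = -4.0724 + 7.7241
y = 3.6517


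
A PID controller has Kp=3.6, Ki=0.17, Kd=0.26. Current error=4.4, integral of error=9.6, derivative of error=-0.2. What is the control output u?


u = Kp*e + Ki*int(e) + Kd*de/dt
= 3.6*4.4 + 0.17*9.6 + 0.26*(-0.2)
= 15.84 + 1.632 + -0.052
= 17.42


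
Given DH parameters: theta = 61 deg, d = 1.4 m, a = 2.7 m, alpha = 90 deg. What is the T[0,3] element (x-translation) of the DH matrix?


T[0,3] = a * cos(theta)
= 2.7 * cos(61 deg)
= 2.7 * 0.4848
= 1.309


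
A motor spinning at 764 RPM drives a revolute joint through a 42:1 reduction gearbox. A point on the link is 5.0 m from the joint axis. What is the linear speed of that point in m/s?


omega_motor = 764 * 2*pi/60 = 80.0059 rad/s
omega_joint = omega_motor / 42 = 1.9049 rad/s
v = omega_joint * r = 1.9049 * 5.0
= 9.5245 m/s


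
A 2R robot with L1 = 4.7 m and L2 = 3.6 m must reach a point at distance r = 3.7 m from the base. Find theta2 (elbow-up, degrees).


cos(theta2) = (r^2 - L1^2 - L2^2) / (2*L1*L2)
cos(theta2) = (13.69 - 22.09 - 12.96) / 33.84
cos(theta2) = -0.631206
theta2 = 129.1391 degrees


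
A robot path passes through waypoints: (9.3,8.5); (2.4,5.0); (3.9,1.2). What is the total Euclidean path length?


Segment lengths:
  seg1 = sqrt((-6.9)^2 + (-3.5)^2) = 7.7369
  seg2 = sqrt((1.5)^2 + (-3.8)^2) = 4.0853
Total = 11.8223


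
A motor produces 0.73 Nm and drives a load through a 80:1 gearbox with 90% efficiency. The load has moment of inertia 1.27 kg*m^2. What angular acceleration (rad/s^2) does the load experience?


tau_out = tau_motor * N * eta
= 0.73 * 80 * 0.9 = 52.56 Nm
alpha = tau_out / I = 52.56 / 1.27
= 41.3858 rad/s^2


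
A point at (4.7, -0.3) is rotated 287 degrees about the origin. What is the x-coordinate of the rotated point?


x' = x*cos(theta) - y*sin(theta)
cos(287 deg) = 0.2924, sin(287 deg) = -0.9563
x' = 4.7 * 0.2924 - -0.3 * -0.9563
= 1.3741 - 0.2869
= 1.0873


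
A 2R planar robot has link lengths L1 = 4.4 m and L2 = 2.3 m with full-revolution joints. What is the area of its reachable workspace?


r_max = L1 + L2 = 6.7 m
r_min = |L1 - L2| = 2.1 m
Area = pi*(r_max^2 - r_min^2)
= pi*(44.89 - 4.41)
= pi * 40.48
= 127.1717 m^2


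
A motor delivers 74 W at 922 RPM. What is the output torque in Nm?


omega = 922 * 2*pi/60 = 96.5516 rad/s
tau = P / omega = 74 / 96.5516
= 0.7664 Nm


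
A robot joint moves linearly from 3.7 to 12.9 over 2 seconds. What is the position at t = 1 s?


s = t/T = 1/2 = 0.5
p(t) = p0 + (pf-p0)*s
= 3.7 + (12.9 - 3.7) * 0.5
= 8.3


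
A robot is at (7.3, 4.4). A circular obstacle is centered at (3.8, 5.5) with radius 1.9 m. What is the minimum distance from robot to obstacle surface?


center_dist = sqrt((7.3-3.8)^2 + (4.4-5.5)^2)
= sqrt(12.25 + 1.21)
= 3.6688
min_dist = center_dist - radius = 3.6688 - 1.9 = 1.7688 m


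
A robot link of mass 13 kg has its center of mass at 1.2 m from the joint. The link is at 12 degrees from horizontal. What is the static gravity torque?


tau = m*g*L*cos(angle)
= 13 * 9.81 * 1.2 * cos(12 deg)
= 13 * 9.81 * 1.2 * 0.9781
= 149.6918 Nm


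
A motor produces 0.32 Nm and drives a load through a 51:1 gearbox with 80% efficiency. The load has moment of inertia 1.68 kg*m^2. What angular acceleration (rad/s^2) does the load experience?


tau_out = tau_motor * N * eta
= 0.32 * 51 * 0.8 = 13.056 Nm
alpha = tau_out / I = 13.056 / 1.68
= 7.7714 rad/s^2


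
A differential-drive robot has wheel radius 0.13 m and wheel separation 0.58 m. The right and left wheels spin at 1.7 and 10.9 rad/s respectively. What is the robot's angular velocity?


vR = r*wR = 0.13*1.7 = 0.221 m/s
vL = r*wL = 0.13*10.9 = 1.417 m/s
v = (vR+vL)/2 = 0.819 m/s
omega = (vR-vL)/L = -2.0621 rad/s
angular velocity = -2.0621 rad/s


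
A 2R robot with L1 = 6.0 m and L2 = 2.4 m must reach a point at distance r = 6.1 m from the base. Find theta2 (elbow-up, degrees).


cos(theta2) = (r^2 - L1^2 - L2^2) / (2*L1*L2)
cos(theta2) = (37.21 - 36.0 - 5.76) / 28.8
cos(theta2) = -0.157986
theta2 = 99.09 degrees


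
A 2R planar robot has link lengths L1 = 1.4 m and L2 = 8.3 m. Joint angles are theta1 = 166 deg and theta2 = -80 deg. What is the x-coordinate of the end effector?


Convert angles to radians: theta1 = 2.8972, theta2 = -1.3963
x = L1*cos(theta1) + L2*cos(theta1+theta2)
x = -1.3584 + 0.579
x = -0.7794


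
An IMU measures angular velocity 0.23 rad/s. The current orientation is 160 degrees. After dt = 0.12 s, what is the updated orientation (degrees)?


delta_theta = w * dt = 0.23 * 0.12 = 0.0276 rad
= 1.5814 deg
theta_new = 160 + 1.5814 = 161.5814 deg


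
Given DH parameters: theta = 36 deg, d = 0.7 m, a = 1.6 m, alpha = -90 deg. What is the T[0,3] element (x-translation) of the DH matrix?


T[0,3] = a * cos(theta)
= 1.6 * cos(36 deg)
= 1.6 * 0.809
= 1.2944


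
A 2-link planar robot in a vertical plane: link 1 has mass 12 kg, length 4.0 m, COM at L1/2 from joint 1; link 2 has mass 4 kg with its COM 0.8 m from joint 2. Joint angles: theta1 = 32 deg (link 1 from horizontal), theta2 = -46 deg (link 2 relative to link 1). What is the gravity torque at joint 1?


Horizontal distance from joint 1 to link-1 COM:
  x_c1 = (L1/2)*cos(t1) = 2.0 * 0.848 = 1.6961 m
Horizontal distance from joint 1 to link-2 COM:
  x_c2 = L1*cos(t1) + Lc2*cos(t1+t2)
       = 4.0*0.848 + 0.8*0.9703 = 4.1684 m
tau1 = m1*g*x_c1 + m2*g*x_c2
     = 12*9.81*1.6961 + 4*9.81*4.1684
     = 199.6644 + 163.5692
     = 363.2336 Nm


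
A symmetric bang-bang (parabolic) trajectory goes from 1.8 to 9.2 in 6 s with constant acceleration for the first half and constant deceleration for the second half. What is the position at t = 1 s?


Symmetric rest-to-rest: each phase covers (pf-p0)/2 in time T/2. 0.5*a*(T/2)^2 = (pf-p0)/2 => a = 4*(pf-p0)/T^2
a = 4*(9.2-1.8)/6^2 = 0.8222
t = 1 is in the acceleration phase (t <= T/2).
p = p0 + 0.5*a*t^2 = 1.8 + 0.5*0.8222*1^2
= 2.2111


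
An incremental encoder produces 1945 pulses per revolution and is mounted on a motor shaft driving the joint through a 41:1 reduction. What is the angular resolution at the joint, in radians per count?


counts per rev = 1945
effective counts at joint = 1945 * 41 = 79745
resolution = 2*pi / 79745
= 7.8791e-05 rad/count


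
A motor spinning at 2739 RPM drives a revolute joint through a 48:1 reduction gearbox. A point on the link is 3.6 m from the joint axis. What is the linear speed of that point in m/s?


omega_motor = 2739 * 2*pi/60 = 286.8274 rad/s
omega_joint = omega_motor / 48 = 5.9756 rad/s
v = omega_joint * r = 5.9756 * 3.6
= 21.5121 m/s


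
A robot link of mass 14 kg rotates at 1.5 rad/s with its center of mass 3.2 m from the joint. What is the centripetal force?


F = m * omega^2 * r
= 14 * 1.5^2 * 3.2
= 14 * 2.25 * 3.2
= 100.8 N


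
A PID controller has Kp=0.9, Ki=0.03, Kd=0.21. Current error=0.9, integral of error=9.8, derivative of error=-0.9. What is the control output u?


u = Kp*e + Ki*int(e) + Kd*de/dt
= 0.9*0.9 + 0.03*9.8 + 0.21*(-0.9)
= 0.81 + 0.294 + -0.189
= 0.915


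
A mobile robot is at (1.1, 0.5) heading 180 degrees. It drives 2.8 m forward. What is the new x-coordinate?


x_new = x0 + d*cos(theta)
= 1.1 + 2.8*cos(180)
= 1.1 + -2.8
= -1.7


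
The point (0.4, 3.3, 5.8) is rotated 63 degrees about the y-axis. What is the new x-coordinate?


Rotation about y-axis: x' = x*cos(theta) + z*sin(theta)
= 0.4 * 0.454 + 5.8 * 0.891
= 5.3494


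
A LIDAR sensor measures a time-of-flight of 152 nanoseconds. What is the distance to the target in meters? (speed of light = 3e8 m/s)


tof = 152 ns = 1.52e-07 s
dist = c * tof / 2
= 3e8 * 1.52e-07 / 2
= 22.8 m


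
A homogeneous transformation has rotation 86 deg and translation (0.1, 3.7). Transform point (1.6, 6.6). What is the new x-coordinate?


x' = cos(theta)*px - sin(theta)*py + tx
= 0.0698*1.6 - 0.9976*6.6 + 0.1
= -6.3723


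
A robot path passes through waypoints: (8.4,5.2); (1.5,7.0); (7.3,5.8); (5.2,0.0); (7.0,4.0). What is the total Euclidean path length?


Segment lengths:
  seg1 = sqrt((-6.9)^2 + (1.8)^2) = 7.1309
  seg2 = sqrt((5.8)^2 + (-1.2)^2) = 5.9228
  seg3 = sqrt((-2.1)^2 + (-5.8)^2) = 6.1685
  seg4 = sqrt((1.8)^2 + (4.0)^2) = 4.3863
Total = 23.6086


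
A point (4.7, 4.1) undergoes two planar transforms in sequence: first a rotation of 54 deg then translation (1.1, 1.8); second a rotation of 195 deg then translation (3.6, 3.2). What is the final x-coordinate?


After transform 1:
x1 = cos(54)*4.7 - sin(54)*4.1 + 1.1 = 0.5456
y1 = sin(54)*4.7 + cos(54)*4.1 + 1.8 = 8.0123
After transform 2:
x2 = cos(195)*0.5456 - sin(195)*8.0123 + 3.6
= 5.1467


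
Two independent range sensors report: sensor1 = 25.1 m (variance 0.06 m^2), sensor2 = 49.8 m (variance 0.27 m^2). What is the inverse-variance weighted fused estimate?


w1 = (1/var1) / (1/var1 + 1/var2)
   = 16.6667 / (16.6667 + 3.7037) = 0.8182
w2 = 1 - w1 = 0.1818
fused = w1*s1 + w2*s2 = 20.5364 + 9.0545
= 29.5909 m


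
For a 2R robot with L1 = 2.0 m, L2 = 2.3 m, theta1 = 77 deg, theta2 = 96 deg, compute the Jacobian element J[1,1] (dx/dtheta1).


J[1,1] = -L1*sin(t1) - L2*sin(t1+t2)
= -2.0*sin(77) - 2.3*sin(173)
= -2.229


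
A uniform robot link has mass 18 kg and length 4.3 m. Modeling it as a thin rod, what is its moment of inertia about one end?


I = (1/3) * m * L^2
= (1/3) * 18 * 4.3^2
= 0.333333 * 18 * 18.49
= 110.94 kg*m^2


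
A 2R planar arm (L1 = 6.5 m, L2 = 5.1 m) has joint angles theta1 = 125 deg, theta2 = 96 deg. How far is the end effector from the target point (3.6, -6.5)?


End effector via forward kinematics:
x = L1*cos(t1) + L2*cos(t1+t2) = -7.5773
y = L1*sin(t1) + L2*sin(t1+t2) = 1.9786
Distance to target:
d = sqrt((3.6 - -7.5773)^2 + (-6.5 - 1.9786)^2)
= sqrt(124.9313 + 71.8864)
= 14.0292 m


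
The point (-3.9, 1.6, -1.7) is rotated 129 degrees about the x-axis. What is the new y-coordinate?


Rotation about x-axis: y' = y*cos(theta) - z*sin(theta)
= 1.6 * -0.6293 - -1.7 * 0.7771
= 0.3142


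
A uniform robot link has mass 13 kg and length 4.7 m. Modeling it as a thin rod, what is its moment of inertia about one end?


I = (1/3) * m * L^2
= (1/3) * 13 * 4.7^2
= 0.333333 * 13 * 22.09
= 95.7233 kg*m^2


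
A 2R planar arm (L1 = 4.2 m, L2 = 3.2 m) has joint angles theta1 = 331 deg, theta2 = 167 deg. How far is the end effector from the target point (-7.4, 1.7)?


End effector via forward kinematics:
x = L1*cos(t1) + L2*cos(t1+t2) = 1.2953
y = L1*sin(t1) + L2*sin(t1+t2) = 0.105
Distance to target:
d = sqrt((-7.4 - 1.2953)^2 + (1.7 - 0.105)^2)
= sqrt(75.6089 + 2.544)
= 8.8404 m


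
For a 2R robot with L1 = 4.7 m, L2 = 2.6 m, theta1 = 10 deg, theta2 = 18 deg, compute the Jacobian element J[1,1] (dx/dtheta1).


J[1,1] = -L1*sin(t1) - L2*sin(t1+t2)
= -4.7*sin(10) - 2.6*sin(28)
= -2.0368


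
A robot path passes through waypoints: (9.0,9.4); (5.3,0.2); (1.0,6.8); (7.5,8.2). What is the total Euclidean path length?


Segment lengths:
  seg1 = sqrt((-3.7)^2 + (-9.2)^2) = 9.9161
  seg2 = sqrt((-4.3)^2 + (6.6)^2) = 7.8772
  seg3 = sqrt((6.5)^2 + (1.4)^2) = 6.6491
Total = 24.4424


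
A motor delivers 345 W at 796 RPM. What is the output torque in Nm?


omega = 796 * 2*pi/60 = 83.3569 rad/s
tau = P / omega = 345 / 83.3569
= 4.1388 Nm


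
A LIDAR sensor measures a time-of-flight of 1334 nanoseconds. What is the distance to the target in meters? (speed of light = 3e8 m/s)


tof = 1334 ns = 1.334e-06 s
dist = c * tof / 2
= 3e8 * 1.334e-06 / 2
= 200.1 m


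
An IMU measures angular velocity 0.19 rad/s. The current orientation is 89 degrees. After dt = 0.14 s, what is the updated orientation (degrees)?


delta_theta = w * dt = 0.19 * 0.14 = 0.0266 rad
= 1.5241 deg
theta_new = 89 + 1.5241 = 90.5241 deg


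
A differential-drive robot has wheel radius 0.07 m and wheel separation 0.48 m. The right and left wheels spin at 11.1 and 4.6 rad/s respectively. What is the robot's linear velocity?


vR = r*wR = 0.07*11.1 = 0.777 m/s
vL = r*wL = 0.07*4.6 = 0.322 m/s
v = (vR+vL)/2 = 0.5495 m/s
omega = (vR-vL)/L = 0.9479 rad/s
linear velocity = 0.5495 m/s


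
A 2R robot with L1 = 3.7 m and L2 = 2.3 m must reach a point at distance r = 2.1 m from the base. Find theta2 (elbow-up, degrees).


cos(theta2) = (r^2 - L1^2 - L2^2) / (2*L1*L2)
cos(theta2) = (4.41 - 13.69 - 5.29) / 17.02
cos(theta2) = -0.856052
theta2 = 148.8761 degrees


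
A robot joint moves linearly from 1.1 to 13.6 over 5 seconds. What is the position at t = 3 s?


s = t/T = 3/5 = 0.6
p(t) = p0 + (pf-p0)*s
= 1.1 + (13.6 - 1.1) * 0.6
= 8.6


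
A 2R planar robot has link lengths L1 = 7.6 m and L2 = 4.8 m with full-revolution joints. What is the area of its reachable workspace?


r_max = L1 + L2 = 12.4 m
r_min = |L1 - L2| = 2.8 m
Area = pi*(r_max^2 - r_min^2)
= pi*(153.76 - 7.84)
= pi * 145.92
= 458.4212 m^2


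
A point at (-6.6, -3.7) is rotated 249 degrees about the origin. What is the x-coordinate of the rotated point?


x' = x*cos(theta) - y*sin(theta)
cos(249 deg) = -0.3584, sin(249 deg) = -0.9336
x' = -6.6 * -0.3584 - -3.7 * -0.9336
= 2.3652 - 3.4542
= -1.089


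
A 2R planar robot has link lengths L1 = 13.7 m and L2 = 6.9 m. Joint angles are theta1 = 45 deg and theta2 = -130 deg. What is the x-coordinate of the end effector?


Convert angles to radians: theta1 = 0.7854, theta2 = -2.2689
x = L1*cos(theta1) + L2*cos(theta1+theta2)
x = 9.6874 + 0.6014
x = 10.2887


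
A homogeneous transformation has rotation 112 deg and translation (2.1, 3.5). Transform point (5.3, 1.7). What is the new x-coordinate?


x' = cos(theta)*px - sin(theta)*py + tx
= -0.3746*5.3 - 0.9272*1.7 + 2.1
= -1.4616


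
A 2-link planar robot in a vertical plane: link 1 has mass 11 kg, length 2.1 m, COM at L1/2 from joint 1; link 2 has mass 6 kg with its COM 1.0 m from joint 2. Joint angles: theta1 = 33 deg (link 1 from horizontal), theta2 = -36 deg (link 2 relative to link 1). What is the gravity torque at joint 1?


Horizontal distance from joint 1 to link-1 COM:
  x_c1 = (L1/2)*cos(t1) = 1.05 * 0.8387 = 0.8806 m
Horizontal distance from joint 1 to link-2 COM:
  x_c2 = L1*cos(t1) + Lc2*cos(t1+t2)
       = 2.1*0.8387 + 1.0*0.9986 = 2.7598 m
tau1 = m1*g*x_c1 + m2*g*x_c2
     = 11*9.81*0.8806 + 6*9.81*2.7598
     = 95.026 + 162.444
     = 257.47 Nm


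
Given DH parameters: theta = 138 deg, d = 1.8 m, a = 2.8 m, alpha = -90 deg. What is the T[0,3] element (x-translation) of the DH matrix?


T[0,3] = a * cos(theta)
= 2.8 * cos(138 deg)
= 2.8 * -0.7431
= -2.0808


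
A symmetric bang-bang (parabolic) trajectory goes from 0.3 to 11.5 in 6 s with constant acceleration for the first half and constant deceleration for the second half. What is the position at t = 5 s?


Symmetric rest-to-rest: each phase covers (pf-p0)/2 in time T/2. 0.5*a*(T/2)^2 = (pf-p0)/2 => a = 4*(pf-p0)/T^2
a = 4*(11.5-0.3)/6^2 = 1.2444
t = 5 is in the deceleration phase (t > T/2).
p = pf - 0.5*a*(T-t)^2 = 11.5 - 0.5*1.2444*1^2
= 10.8778


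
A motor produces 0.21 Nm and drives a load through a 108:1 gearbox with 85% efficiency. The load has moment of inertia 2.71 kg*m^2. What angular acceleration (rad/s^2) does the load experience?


tau_out = tau_motor * N * eta
= 0.21 * 108 * 0.85 = 19.278 Nm
alpha = tau_out / I = 19.278 / 2.71
= 7.1137 rad/s^2


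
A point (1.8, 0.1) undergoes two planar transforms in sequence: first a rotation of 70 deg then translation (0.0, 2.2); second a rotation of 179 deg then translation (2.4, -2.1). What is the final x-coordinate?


After transform 1:
x1 = cos(70)*1.8 - sin(70)*0.1 + 0.0 = 0.5217
y1 = sin(70)*1.8 + cos(70)*0.1 + 2.2 = 3.9256
After transform 2:
x2 = cos(179)*0.5217 - sin(179)*3.9256 + 2.4
= 1.8099


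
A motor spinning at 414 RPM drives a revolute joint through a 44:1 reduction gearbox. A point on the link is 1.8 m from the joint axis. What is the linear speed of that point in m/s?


omega_motor = 414 * 2*pi/60 = 43.354 rad/s
omega_joint = omega_motor / 44 = 0.9853 rad/s
v = omega_joint * r = 0.9853 * 1.8
= 1.7736 m/s


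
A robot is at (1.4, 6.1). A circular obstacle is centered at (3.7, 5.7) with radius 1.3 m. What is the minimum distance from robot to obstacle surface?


center_dist = sqrt((1.4-3.7)^2 + (6.1-5.7)^2)
= sqrt(5.29 + 0.16)
= 2.3345
min_dist = center_dist - radius = 2.3345 - 1.3 = 1.0345 m


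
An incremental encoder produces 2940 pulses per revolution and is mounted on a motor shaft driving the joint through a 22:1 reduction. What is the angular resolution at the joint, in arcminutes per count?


counts per rev = 2940
effective counts at joint = 2940 * 22 = 64680
resolution = 360*60 / 64680
= 0.334 arcmin/count


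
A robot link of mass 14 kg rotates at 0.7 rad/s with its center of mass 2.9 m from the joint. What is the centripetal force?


F = m * omega^2 * r
= 14 * 0.7^2 * 2.9
= 14 * 0.49 * 2.9
= 19.894 N


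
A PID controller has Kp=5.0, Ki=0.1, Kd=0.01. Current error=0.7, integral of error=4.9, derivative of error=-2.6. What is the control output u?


u = Kp*e + Ki*int(e) + Kd*de/dt
= 5.0*0.7 + 0.1*4.9 + 0.01*(-2.6)
= 3.5 + 0.49 + -0.026
= 3.964


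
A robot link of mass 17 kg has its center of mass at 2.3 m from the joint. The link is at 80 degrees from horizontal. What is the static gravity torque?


tau = m*g*L*cos(angle)
= 17 * 9.81 * 2.3 * cos(80 deg)
= 17 * 9.81 * 2.3 * 0.1736
= 66.6064 Nm


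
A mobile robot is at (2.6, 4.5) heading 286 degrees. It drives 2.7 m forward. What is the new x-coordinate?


x_new = x0 + d*cos(theta)
= 2.6 + 2.7*cos(286)
= 2.6 + 0.7442
= 3.3442


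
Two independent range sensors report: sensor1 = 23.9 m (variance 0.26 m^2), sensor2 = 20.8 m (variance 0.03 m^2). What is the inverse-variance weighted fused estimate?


w1 = (1/var1) / (1/var1 + 1/var2)
   = 3.8462 / (3.8462 + 33.3333) = 0.1034
w2 = 1 - w1 = 0.8966
fused = w1*s1 + w2*s2 = 2.4724 + 18.6483
= 21.1207 m


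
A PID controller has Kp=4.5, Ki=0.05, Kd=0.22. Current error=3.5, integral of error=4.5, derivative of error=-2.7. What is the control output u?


u = Kp*e + Ki*int(e) + Kd*de/dt
= 4.5*3.5 + 0.05*4.5 + 0.22*(-2.7)
= 15.75 + 0.225 + -0.594
= 15.381


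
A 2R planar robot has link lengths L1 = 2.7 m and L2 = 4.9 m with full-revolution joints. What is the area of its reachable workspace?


r_max = L1 + L2 = 7.6 m
r_min = |L1 - L2| = 2.2 m
Area = pi*(r_max^2 - r_min^2)
= pi*(57.76 - 4.84)
= pi * 52.92
= 166.2531 m^2


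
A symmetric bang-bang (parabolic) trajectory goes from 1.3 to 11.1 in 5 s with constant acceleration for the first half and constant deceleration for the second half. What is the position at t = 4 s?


Symmetric rest-to-rest: each phase covers (pf-p0)/2 in time T/2. 0.5*a*(T/2)^2 = (pf-p0)/2 => a = 4*(pf-p0)/T^2
a = 4*(11.1-1.3)/5^2 = 1.568
t = 4 is in the deceleration phase (t > T/2).
p = pf - 0.5*a*(T-t)^2 = 11.1 - 0.5*1.568*1^2
= 10.316


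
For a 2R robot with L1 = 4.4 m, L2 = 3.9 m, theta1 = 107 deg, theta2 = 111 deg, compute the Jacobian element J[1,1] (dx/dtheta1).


J[1,1] = -L1*sin(t1) - L2*sin(t1+t2)
= -4.4*sin(107) - 3.9*sin(218)
= -1.8067


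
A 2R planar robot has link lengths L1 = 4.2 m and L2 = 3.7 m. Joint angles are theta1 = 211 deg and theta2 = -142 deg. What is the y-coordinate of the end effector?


Convert angles to radians: theta1 = 3.6826, theta2 = -2.4784
y = L1*sin(theta1) + L2*sin(theta1+theta2)
y = -2.1632 + 3.4542
y = 1.2911


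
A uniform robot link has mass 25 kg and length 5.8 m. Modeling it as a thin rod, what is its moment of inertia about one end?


I = (1/3) * m * L^2
= (1/3) * 25 * 5.8^2
= 0.333333 * 25 * 33.64
= 280.3333 kg*m^2


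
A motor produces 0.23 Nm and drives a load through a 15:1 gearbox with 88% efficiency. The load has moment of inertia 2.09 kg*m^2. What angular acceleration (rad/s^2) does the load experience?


tau_out = tau_motor * N * eta
= 0.23 * 15 * 0.88 = 3.036 Nm
alpha = tau_out / I = 3.036 / 2.09
= 1.4526 rad/s^2


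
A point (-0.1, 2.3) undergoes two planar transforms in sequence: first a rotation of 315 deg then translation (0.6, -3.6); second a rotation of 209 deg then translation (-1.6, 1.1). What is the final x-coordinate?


After transform 1:
x1 = cos(315)*-0.1 - sin(315)*2.3 + 0.6 = 2.1556
y1 = sin(315)*-0.1 + cos(315)*2.3 + -3.6 = -1.9029
After transform 2:
x2 = cos(209)*2.1556 - sin(209)*-1.9029 + -1.6
= -4.4079


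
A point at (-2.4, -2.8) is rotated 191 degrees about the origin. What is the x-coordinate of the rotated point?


x' = x*cos(theta) - y*sin(theta)
cos(191 deg) = -0.9816, sin(191 deg) = -0.1908
x' = -2.4 * -0.9816 - -2.8 * -0.1908
= 2.3559 - 0.5343
= 1.8216


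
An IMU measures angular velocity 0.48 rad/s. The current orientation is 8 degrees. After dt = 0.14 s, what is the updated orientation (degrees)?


delta_theta = w * dt = 0.48 * 0.14 = 0.0672 rad
= 3.8503 deg
theta_new = 8 + 3.8503 = 11.8503 deg


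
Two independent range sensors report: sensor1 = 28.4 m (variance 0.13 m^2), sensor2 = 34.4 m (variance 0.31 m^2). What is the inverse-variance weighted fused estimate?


w1 = (1/var1) / (1/var1 + 1/var2)
   = 7.6923 / (7.6923 + 3.2258) = 0.7045
w2 = 1 - w1 = 0.2955
fused = w1*s1 + w2*s2 = 20.0091 + 10.1636
= 30.1727 m


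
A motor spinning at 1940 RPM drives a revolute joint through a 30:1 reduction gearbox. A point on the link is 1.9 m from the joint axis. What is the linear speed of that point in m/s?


omega_motor = 1940 * 2*pi/60 = 203.1563 rad/s
omega_joint = omega_motor / 30 = 6.7719 rad/s
v = omega_joint * r = 6.7719 * 1.9
= 12.8666 m/s


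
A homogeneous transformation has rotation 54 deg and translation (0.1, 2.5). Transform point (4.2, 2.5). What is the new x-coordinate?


x' = cos(theta)*px - sin(theta)*py + tx
= 0.5878*4.2 - 0.809*2.5 + 0.1
= 0.5462


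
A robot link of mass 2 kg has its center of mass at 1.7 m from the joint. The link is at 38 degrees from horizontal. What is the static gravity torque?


tau = m*g*L*cos(angle)
= 2 * 9.81 * 1.7 * cos(38 deg)
= 2 * 9.81 * 1.7 * 0.788
= 26.2833 Nm


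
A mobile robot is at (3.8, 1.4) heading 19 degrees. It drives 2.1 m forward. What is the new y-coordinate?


y_new = y0 + d*sin(theta)
= 1.4 + 2.1*sin(19)
= 1.4 + 0.6837
= 2.0837


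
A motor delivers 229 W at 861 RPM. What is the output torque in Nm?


omega = 861 * 2*pi/60 = 90.1637 rad/s
tau = P / omega = 229 / 90.1637
= 2.5398 Nm


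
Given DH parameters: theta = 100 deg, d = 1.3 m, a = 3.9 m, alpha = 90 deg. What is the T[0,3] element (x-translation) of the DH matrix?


T[0,3] = a * cos(theta)
= 3.9 * cos(100 deg)
= 3.9 * -0.1736
= -0.6772


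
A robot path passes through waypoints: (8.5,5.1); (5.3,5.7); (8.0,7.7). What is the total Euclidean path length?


Segment lengths:
  seg1 = sqrt((-3.2)^2 + (0.6)^2) = 3.2558
  seg2 = sqrt((2.7)^2 + (2.0)^2) = 3.3601
Total = 6.6158


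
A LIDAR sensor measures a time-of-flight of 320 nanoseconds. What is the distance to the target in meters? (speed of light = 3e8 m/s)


tof = 320 ns = 3.2e-07 s
dist = c * tof / 2
= 3e8 * 3.2e-07 / 2
= 48.0 m


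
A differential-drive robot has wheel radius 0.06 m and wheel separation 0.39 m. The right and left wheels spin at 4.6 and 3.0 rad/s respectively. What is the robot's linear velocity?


vR = r*wR = 0.06*4.6 = 0.276 m/s
vL = r*wL = 0.06*3.0 = 0.18 m/s
v = (vR+vL)/2 = 0.228 m/s
omega = (vR-vL)/L = 0.2462 rad/s
linear velocity = 0.228 m/s


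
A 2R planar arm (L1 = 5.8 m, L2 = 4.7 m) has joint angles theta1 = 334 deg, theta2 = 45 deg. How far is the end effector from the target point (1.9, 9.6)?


End effector via forward kinematics:
x = L1*cos(t1) + L2*cos(t1+t2) = 9.6569
y = L1*sin(t1) + L2*sin(t1+t2) = -1.0124
Distance to target:
d = sqrt((1.9 - 9.6569)^2 + (9.6 - -1.0124)^2)
= sqrt(60.1702 + 112.6227)
= 13.1451 m


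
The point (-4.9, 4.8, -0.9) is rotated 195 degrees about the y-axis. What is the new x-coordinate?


Rotation about y-axis: x' = x*cos(theta) + z*sin(theta)
= -4.9 * -0.9659 + -0.9 * -0.2588
= 4.966


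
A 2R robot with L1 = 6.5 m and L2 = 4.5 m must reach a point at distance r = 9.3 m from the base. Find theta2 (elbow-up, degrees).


cos(theta2) = (r^2 - L1^2 - L2^2) / (2*L1*L2)
cos(theta2) = (86.49 - 42.25 - 20.25) / 58.5
cos(theta2) = 0.410085
theta2 = 65.7898 degrees


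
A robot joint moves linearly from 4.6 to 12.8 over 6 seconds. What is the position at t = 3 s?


s = t/T = 3/6 = 0.5
p(t) = p0 + (pf-p0)*s
= 4.6 + (12.8 - 4.6) * 0.5
= 8.7


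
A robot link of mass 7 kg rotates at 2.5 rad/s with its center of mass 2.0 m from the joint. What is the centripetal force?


F = m * omega^2 * r
= 7 * 2.5^2 * 2.0
= 7 * 6.25 * 2.0
= 87.5 N


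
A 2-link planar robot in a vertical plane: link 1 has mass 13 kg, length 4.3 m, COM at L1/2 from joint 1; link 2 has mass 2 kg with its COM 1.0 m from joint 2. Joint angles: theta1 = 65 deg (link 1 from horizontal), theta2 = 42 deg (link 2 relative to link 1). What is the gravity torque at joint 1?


Horizontal distance from joint 1 to link-1 COM:
  x_c1 = (L1/2)*cos(t1) = 2.15 * 0.4226 = 0.9086 m
Horizontal distance from joint 1 to link-2 COM:
  x_c2 = L1*cos(t1) + Lc2*cos(t1+t2)
       = 4.3*0.4226 + 1.0*-0.2924 = 1.5249 m
tau1 = m1*g*x_c1 + m2*g*x_c2
     = 13*9.81*0.9086 + 2*9.81*1.5249
     = 115.8775 + 29.9183
     = 145.7958 Nm


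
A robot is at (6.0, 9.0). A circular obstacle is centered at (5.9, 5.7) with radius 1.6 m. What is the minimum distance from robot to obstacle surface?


center_dist = sqrt((6.0-5.9)^2 + (9.0-5.7)^2)
= sqrt(0.01 + 10.89)
= 3.3015
min_dist = center_dist - radius = 3.3015 - 1.6 = 1.7015 m


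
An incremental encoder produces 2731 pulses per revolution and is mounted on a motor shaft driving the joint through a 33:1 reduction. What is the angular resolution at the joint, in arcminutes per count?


counts per rev = 2731
effective counts at joint = 2731 * 33 = 90123
resolution = 360*60 / 90123
= 0.2397 arcmin/count


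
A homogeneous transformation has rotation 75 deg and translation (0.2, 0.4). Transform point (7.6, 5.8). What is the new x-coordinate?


x' = cos(theta)*px - sin(theta)*py + tx
= 0.2588*7.6 - 0.9659*5.8 + 0.2
= -3.4353


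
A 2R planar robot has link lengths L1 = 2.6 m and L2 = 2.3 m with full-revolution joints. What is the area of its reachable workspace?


r_max = L1 + L2 = 4.9 m
r_min = |L1 - L2| = 0.3 m
Area = pi*(r_max^2 - r_min^2)
= pi*(24.01 - 0.09)
= pi * 23.92
= 75.1469 m^2


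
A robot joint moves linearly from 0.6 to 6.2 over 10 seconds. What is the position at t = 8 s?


s = t/T = 8/10 = 0.8
p(t) = p0 + (pf-p0)*s
= 0.6 + (6.2 - 0.6) * 0.8
= 5.08


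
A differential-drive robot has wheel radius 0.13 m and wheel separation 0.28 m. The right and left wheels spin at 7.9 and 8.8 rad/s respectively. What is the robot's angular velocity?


vR = r*wR = 0.13*7.9 = 1.027 m/s
vL = r*wL = 0.13*8.8 = 1.144 m/s
v = (vR+vL)/2 = 1.0855 m/s
omega = (vR-vL)/L = -0.4179 rad/s
angular velocity = -0.4179 rad/s


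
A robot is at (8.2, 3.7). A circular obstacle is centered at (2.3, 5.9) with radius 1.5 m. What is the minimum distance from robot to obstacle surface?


center_dist = sqrt((8.2-2.3)^2 + (3.7-5.9)^2)
= sqrt(34.81 + 4.84)
= 6.2968
min_dist = center_dist - radius = 6.2968 - 1.5 = 4.7968 m


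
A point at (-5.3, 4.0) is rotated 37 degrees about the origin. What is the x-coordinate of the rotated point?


x' = x*cos(theta) - y*sin(theta)
cos(37 deg) = 0.7986, sin(37 deg) = 0.6018
x' = -5.3 * 0.7986 - 4.0 * 0.6018
= -4.2328 - 2.4073
= -6.64


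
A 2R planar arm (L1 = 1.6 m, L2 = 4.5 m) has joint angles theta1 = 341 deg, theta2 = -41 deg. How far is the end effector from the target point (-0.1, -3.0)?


End effector via forward kinematics:
x = L1*cos(t1) + L2*cos(t1+t2) = 3.7628
y = L1*sin(t1) + L2*sin(t1+t2) = -4.418
Distance to target:
d = sqrt((-0.1 - 3.7628)^2 + (-3.0 - -4.418)^2)
= sqrt(14.9215 + 2.0108)
= 4.1149 m


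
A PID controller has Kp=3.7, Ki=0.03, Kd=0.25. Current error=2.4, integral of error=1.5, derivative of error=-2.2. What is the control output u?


u = Kp*e + Ki*int(e) + Kd*de/dt
= 3.7*2.4 + 0.03*1.5 + 0.25*(-2.2)
= 8.88 + 0.045 + -0.55
= 8.375


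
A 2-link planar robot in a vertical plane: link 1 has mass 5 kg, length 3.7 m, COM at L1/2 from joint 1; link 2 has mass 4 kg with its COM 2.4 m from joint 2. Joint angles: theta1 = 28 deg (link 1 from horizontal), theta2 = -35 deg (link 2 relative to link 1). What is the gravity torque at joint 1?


Horizontal distance from joint 1 to link-1 COM:
  x_c1 = (L1/2)*cos(t1) = 1.85 * 0.8829 = 1.6335 m
Horizontal distance from joint 1 to link-2 COM:
  x_c2 = L1*cos(t1) + Lc2*cos(t1+t2)
       = 3.7*0.8829 + 2.4*0.9925 = 5.649 m
tau1 = m1*g*x_c1 + m2*g*x_c2
     = 5*9.81*1.6335 + 4*9.81*5.649
     = 80.1209 + 221.6674
     = 301.7883 Nm


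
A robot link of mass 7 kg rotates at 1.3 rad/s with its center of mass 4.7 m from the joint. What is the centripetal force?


F = m * omega^2 * r
= 7 * 1.3^2 * 4.7
= 7 * 1.69 * 4.7
= 55.601 N


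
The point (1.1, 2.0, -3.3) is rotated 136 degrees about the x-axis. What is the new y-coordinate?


Rotation about x-axis: y' = y*cos(theta) - z*sin(theta)
= 2.0 * -0.7193 - -3.3 * 0.6947
= 0.8537


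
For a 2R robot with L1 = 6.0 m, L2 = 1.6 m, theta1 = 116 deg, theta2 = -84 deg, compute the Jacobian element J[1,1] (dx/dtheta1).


J[1,1] = -L1*sin(t1) - L2*sin(t1+t2)
= -6.0*sin(116) - 1.6*sin(32)
= -6.2406


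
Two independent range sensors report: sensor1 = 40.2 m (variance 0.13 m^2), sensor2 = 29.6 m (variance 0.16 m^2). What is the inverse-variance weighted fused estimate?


w1 = (1/var1) / (1/var1 + 1/var2)
   = 7.6923 / (7.6923 + 6.25) = 0.5517
w2 = 1 - w1 = 0.4483
fused = w1*s1 + w2*s2 = 22.1793 + 13.269
= 35.4483 m


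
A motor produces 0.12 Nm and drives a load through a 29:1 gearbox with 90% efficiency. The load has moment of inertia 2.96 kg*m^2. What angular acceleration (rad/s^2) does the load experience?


tau_out = tau_motor * N * eta
= 0.12 * 29 * 0.9 = 3.132 Nm
alpha = tau_out / I = 3.132 / 2.96
= 1.0581 rad/s^2
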